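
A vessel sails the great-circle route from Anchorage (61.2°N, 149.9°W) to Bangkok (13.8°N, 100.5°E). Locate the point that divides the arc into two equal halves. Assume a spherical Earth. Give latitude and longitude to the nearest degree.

≈ 50°N, 130°E

Write both endpoints as unit vectors p₁, p₂ with components (cos φ cos λ, cos φ sin λ, sin φ).
The central angle between the endpoints is δ = arccos(p₁·p₂) ≈ 1.519 rad (87.0°).
Interpolate at f = 1/2 with slerp weights a = sin((1−f)δ)/sin δ ≈ 0.689, b = sin(fδ)/sin δ ≈ 0.689.
p = a·p₁ + b·p₂ ≈ (-0.409, 0.492, 0.769); φ = arcsin(p_z) ≈ 50.22°, λ = atan2(p_y, p_x) ≈ 129.78°.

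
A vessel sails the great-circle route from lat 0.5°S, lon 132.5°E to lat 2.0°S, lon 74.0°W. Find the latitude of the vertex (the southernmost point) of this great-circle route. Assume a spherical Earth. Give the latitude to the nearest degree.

≈ 5°S

The great circle lies in the plane with unit normal n̂ = (p₁ × p₂)/|p₁ × p₂|.
Here n̂_z ≈ +0.995; the vertex latitude is φ_max = arccos|n̂_z| ≈ 5.5°.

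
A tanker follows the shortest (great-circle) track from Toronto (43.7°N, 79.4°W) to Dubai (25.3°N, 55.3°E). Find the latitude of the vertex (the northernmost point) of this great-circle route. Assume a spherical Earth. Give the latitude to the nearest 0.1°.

The great circle lies in the plane with unit normal n̂ = (p₁ × p₂)/|p₁ × p₂|.
Here n̂_z ≈ +0.471; the vertex latitude is φ_max = arccos|n̂_z| ≈ 61.9°.
Check via Clairaut: cos φ_max = |cos φ₁| · sin C = cos(43.7°)·sin(40.7°) ≈ 0.471, again giving ≈ 61.9°.

≈ 61.9°N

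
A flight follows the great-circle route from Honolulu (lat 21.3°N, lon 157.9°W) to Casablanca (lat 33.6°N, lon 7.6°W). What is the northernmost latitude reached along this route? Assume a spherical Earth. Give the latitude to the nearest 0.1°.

≈ 64.1°N

The great circle lies in the plane with unit normal n̂ = (p₁ × p₂)/|p₁ × p₂|.
Here n̂_z ≈ +0.436; the vertex latitude is φ_max = arccos|n̂_z| ≈ 64.1°.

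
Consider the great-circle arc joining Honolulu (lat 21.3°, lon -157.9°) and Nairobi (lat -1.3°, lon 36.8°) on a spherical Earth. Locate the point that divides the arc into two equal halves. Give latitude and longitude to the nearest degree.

Write both endpoints as unit vectors p₁, p₂ with components (cos φ cos λ, cos φ sin λ, sin φ).
The central angle between the endpoints is δ = arccos(p₁·p₂) ≈ 2.712 rad (155.4°).
Interpolate at f = 1/2 with slerp weights a = sin((1−f)δ)/sin δ ≈ 2.347, b = sin(fδ)/sin δ ≈ 2.347.
p = a·p₁ + b·p₂ ≈ (-0.147, 0.583, 0.799); φ = arcsin(p_z) ≈ 53.05°, λ = atan2(p_y, p_x) ≈ 104.17°.

≈ lat 53°, lon 104°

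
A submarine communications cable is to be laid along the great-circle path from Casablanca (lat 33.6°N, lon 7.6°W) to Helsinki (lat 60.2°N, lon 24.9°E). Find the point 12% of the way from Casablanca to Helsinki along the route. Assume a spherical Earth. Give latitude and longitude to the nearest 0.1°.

≈ lat 37.2°N, lon 5.2°W

Write both endpoints as unit vectors p₁, p₂ with components (cos φ cos λ, cos φ sin λ, sin φ).
The central angle between the endpoints is δ = arccos(p₁·p₂) ≈ 0.593 rad (34.0°).
Interpolate at f = 0.12 with slerp weights a = sin((1−f)δ)/sin δ ≈ 0.892, b = sin(fδ)/sin δ ≈ 0.127.
p = a·p₁ + b·p₂ ≈ (0.794, -0.072, 0.604); φ = arcsin(p_z) ≈ 37.16°, λ = atan2(p_y, p_x) ≈ -5.16°.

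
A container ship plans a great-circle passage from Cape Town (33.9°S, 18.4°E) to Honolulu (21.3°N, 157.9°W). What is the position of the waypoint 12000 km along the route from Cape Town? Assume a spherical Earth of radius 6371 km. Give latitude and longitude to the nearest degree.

Convert each endpoint to a unit vector on the sphere (x = cos φ cos λ, y = cos φ sin λ, z = sin φ).
The central angle between the endpoints is δ = arccos(p₁·p₂) ≈ 2.914 rad (167.0°). The total great-circle distance is δ·R ≈ 2.914 × 6371 ≈ 18568 km, so the target fraction is f = 12000/18568 ≈ 0.646.
Interpolate at f ≈ 0.646 with slerp weights a = sin((1−f)δ)/sin δ ≈ 3.808, b = sin(fδ)/sin δ ≈ 4.224.
p = a·p₁ + b·p₂ ≈ (-0.647, -0.483, -0.589); φ = arcsin(p_z) ≈ -36.12°, λ = atan2(p_y, p_x) ≈ -143.27°.

≈ 36°S, 143°W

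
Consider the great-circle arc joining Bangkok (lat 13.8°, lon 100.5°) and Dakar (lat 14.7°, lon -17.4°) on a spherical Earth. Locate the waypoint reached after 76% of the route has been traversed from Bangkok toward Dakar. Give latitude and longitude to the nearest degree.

≈ lat 23°, lon 10°

Convert each endpoint to a unit vector on the sphere (x = cos φ cos λ, y = cos φ sin λ, z = sin φ).
The central angle between the endpoints is δ = arccos(p₁·p₂) ≈ 1.960 rad (112.3°).
Interpolate at f = 0.76 with slerp weights a = sin((1−f)δ)/sin δ ≈ 0.490, b = sin(fδ)/sin δ ≈ 1.077.
p = a·p₁ + b·p₂ ≈ (0.907, 0.156, 0.390); φ = arcsin(p_z) ≈ 22.96°, λ = atan2(p_y, p_x) ≈ 9.76°.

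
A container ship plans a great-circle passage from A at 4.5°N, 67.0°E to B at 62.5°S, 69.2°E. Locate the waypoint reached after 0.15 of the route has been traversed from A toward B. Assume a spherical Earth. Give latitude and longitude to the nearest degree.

The haversine formula gives a central angle δ ≈ 1.170 rad (67.0°) between the endpoints.
Interpolate at f = 0.15 with slerp weights a = sin((1−f)δ)/sin δ ≈ 0.911, b = sin(fδ)/sin δ ≈ 0.190.
p = a·p₁ + b·p₂ ≈ (0.386, 0.917, -0.097); φ = arcsin(p_z) ≈ -5.55°, λ = atan2(p_y, p_x) ≈ 67.19°.

≈ 6°S, 67°E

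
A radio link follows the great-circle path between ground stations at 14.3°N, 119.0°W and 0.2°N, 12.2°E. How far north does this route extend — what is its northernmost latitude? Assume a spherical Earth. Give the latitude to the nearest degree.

The great circle lies in the plane with unit normal n̂ = (p₁ × p₂)/|p₁ × p₂|.
Here n̂_z ≈ +0.946; the vertex latitude is φ_max = arccos|n̂_z| ≈ 18.9°.
Check via Clairaut: cos φ_max = |cos φ₁| · sin C = cos(14.3°)·sin(77.6°) ≈ 0.946, again giving ≈ 18.9°.

≈ 19°N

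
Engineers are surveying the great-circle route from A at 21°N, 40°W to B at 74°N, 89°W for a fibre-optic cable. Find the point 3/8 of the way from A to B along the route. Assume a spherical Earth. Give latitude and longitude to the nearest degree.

≈ 42°N, 47°W

Convert each endpoint to a unit vector on the sphere (x = cos φ cos λ, y = cos φ sin λ, z = sin φ).
The central angle between the endpoints is δ = arccos(p₁·p₂) ≈ 1.032 rad (59.1°).
Interpolate at f = 3/8 with slerp weights a = sin((1−f)δ)/sin δ ≈ 0.700, b = sin(fδ)/sin δ ≈ 0.440.
p = a·p₁ + b·p₂ ≈ (0.503, -0.541, 0.674); φ = arcsin(p_z) ≈ 42.35°, λ = atan2(p_y, p_x) ≈ -47.11°.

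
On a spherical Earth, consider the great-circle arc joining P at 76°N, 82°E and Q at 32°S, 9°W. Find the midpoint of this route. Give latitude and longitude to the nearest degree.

≈ 27°N, 7°E

Convert each endpoint to a unit vector on the sphere (x = cos φ cos λ, y = cos φ sin λ, z = sin φ).
The central angle between the endpoints is δ = arccos(p₁·p₂) ≈ 2.115 rad (121.2°).
Interpolate at f = 1/2 with slerp weights a = sin((1−f)δ)/sin δ ≈ 1.018, b = sin(fδ)/sin δ ≈ 1.018.
p = a·p₁ + b·p₂ ≈ (0.887, 0.109, 0.448); φ = arcsin(p_z) ≈ 26.64°, λ = atan2(p_y, p_x) ≈ 7.00°.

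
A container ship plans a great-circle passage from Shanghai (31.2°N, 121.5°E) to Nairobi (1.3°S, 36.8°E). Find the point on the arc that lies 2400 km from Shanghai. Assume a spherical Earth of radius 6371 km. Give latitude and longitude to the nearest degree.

≈ (27°N, 97°E)

Convert each endpoint to a unit vector on the sphere (x = cos φ cos λ, y = cos φ sin λ, z = sin φ).
The central angle between the endpoints is δ = arccos(p₁·p₂) ≈ 1.504 rad (86.1°). The total great-circle distance is δ·R ≈ 1.504 × 6371 ≈ 9579 km, so the target fraction is f = 2400/9579 ≈ 0.251.
Interpolate at f ≈ 0.251 with slerp weights a = sin((1−f)δ)/sin δ ≈ 0.905, b = sin(fδ)/sin δ ≈ 0.369.
p = a·p₁ + b·p₂ ≈ (-0.109, 0.881, 0.460); φ = arcsin(p_z) ≈ 27.42°, λ = atan2(p_y, p_x) ≈ 97.08°.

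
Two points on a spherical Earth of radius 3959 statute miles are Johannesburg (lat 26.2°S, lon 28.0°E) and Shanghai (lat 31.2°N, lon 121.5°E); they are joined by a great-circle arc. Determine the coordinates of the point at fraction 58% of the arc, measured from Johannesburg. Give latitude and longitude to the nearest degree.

≈ lat 9°N, lon 80°E

From cos δ = sin φ₁ sin φ₂ + cos φ₁ cos φ₂ cos Δλ, the central angle is δ ≈ 1.850 rad (106.0°).
Interpolate at f = 0.58 with slerp weights a = sin((1−f)δ)/sin δ ≈ 0.729, b = sin(fδ)/sin δ ≈ 0.914.
p = a·p₁ + b·p₂ ≈ (0.169, 0.974, 0.151); φ = arcsin(p_z) ≈ 8.71°, λ = atan2(p_y, p_x) ≈ 80.14°.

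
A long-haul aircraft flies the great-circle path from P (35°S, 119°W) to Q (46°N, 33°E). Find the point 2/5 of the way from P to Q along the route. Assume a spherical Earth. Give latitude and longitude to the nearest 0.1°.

Convert each endpoint to a unit vector on the sphere (x = cos φ cos λ, y = cos φ sin λ, z = sin φ).
The central angle between the endpoints is δ = arccos(p₁·p₂) ≈ 2.726 rad (156.2°).
Interpolate at f = 2/5 with slerp weights a = sin((1−f)δ)/sin δ ≈ 2.474, b = sin(fδ)/sin δ ≈ 2.198.
p = a·p₁ + b·p₂ ≈ (0.298, -0.940, 0.163); φ = arcsin(p_z) ≈ 9.36°, λ = atan2(p_y, p_x) ≈ -72.39°.

≈ (9.4°N, 72.4°W)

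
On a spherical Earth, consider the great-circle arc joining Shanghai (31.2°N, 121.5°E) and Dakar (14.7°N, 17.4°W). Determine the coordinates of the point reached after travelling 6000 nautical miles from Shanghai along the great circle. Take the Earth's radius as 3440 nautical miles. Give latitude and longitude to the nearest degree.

Convert each endpoint to a unit vector on the sphere (x = cos φ cos λ, y = cos φ sin λ, z = sin φ).
The central angle between the endpoints is δ = arccos(p₁·p₂) ≈ 2.085 rad (119.5°). The total great-circle distance is δ·R ≈ 2.085 × 3440 ≈ 7173 nmi, so the target fraction is f = 6000/7173 ≈ 0.836.
Interpolate at f ≈ 0.836 with slerp weights a = sin((1−f)δ)/sin δ ≈ 0.384, b = sin(fδ)/sin δ ≈ 1.131.
p = a·p₁ + b·p₂ ≈ (0.873, -0.047, 0.486); φ = arcsin(p_z) ≈ 29.09°, λ = atan2(p_y, p_x) ≈ -3.09°.

≈ 29°N, 3°W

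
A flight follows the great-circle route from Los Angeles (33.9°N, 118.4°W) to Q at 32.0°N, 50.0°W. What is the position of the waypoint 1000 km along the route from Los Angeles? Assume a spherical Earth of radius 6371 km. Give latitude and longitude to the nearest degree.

Write both endpoints as unit vectors p₁, p₂ with components (cos φ cos λ, cos φ sin λ, sin φ).
The central angle between the endpoints is δ = arccos(p₁·p₂) ≈ 0.983 rad (56.3°). The total great-circle distance is δ·R ≈ 0.983 × 6371 ≈ 6262 km, so the target fraction is f = 1000/6262 ≈ 0.160.
Interpolate at f ≈ 0.160 with slerp weights a = sin((1−f)δ)/sin δ ≈ 0.884, b = sin(fδ)/sin δ ≈ 0.188.
p = a·p₁ + b·p₂ ≈ (-0.246, -0.767, 0.592); φ = arcsin(p_z) ≈ 36.32°, λ = atan2(p_y, p_x) ≈ -107.81°.

≈ 36°N, 108°W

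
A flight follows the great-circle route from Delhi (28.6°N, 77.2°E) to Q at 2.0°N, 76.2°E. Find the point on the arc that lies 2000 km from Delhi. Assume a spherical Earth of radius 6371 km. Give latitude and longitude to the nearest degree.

From cos δ = sin φ₁ sin φ₂ + cos φ₁ cos φ₂ cos Δλ, the central angle is δ ≈ 0.465 rad (26.6°). The total great-circle distance is δ·R ≈ 0.465 × 6371 ≈ 2960 km, so the target fraction is f = 2000/2960 ≈ 0.676.
Interpolate at f ≈ 0.676 with slerp weights a = sin((1−f)δ)/sin δ ≈ 0.335, b = sin(fδ)/sin δ ≈ 0.689.
p = a·p₁ + b·p₂ ≈ (0.229, 0.956, 0.184); φ = arcsin(p_z) ≈ 10.63°, λ = atan2(p_y, p_x) ≈ 76.50°.

≈ 11°N, 76°E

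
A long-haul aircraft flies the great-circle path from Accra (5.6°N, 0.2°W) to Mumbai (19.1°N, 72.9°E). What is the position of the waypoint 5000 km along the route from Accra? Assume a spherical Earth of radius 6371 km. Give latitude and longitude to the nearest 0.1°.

Convert each endpoint to a unit vector on the sphere (x = cos φ cos λ, y = cos φ sin λ, z = sin φ).
The central angle between the endpoints is δ = arccos(p₁·p₂) ≈ 1.261 rad (72.2°). The total great-circle distance is δ·R ≈ 1.261 × 6371 ≈ 8031 km, so the target fraction is f = 5000/8031 ≈ 0.623.
Interpolate at f ≈ 0.623 with slerp weights a = sin((1−f)δ)/sin δ ≈ 0.481, b = sin(fδ)/sin δ ≈ 0.742.
p = a·p₁ + b·p₂ ≈ (0.685, 0.669, 0.290); φ = arcsin(p_z) ≈ 16.84°, λ = atan2(p_y, p_x) ≈ 44.31°.

≈ (16.8°N, 44.3°E)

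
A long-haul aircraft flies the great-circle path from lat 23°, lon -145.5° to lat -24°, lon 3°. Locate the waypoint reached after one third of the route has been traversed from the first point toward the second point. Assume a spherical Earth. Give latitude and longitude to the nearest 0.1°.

≈ lat 8.4°, lon -95.1°

Write both endpoints as unit vectors p₁, p₂ with components (cos φ cos λ, cos φ sin λ, sin φ).
The central angle between the endpoints is δ = arccos(p₁·p₂) ≈ 2.638 rad (151.2°).
Interpolate at f = 1/3 with slerp weights a = sin((1−f)δ)/sin δ ≈ 2.036, b = sin(fδ)/sin δ ≈ 1.597.
p = a·p₁ + b·p₂ ≈ (-0.088, -0.985, 0.146); φ = arcsin(p_z) ≈ 8.41°, λ = atan2(p_y, p_x) ≈ -95.10°.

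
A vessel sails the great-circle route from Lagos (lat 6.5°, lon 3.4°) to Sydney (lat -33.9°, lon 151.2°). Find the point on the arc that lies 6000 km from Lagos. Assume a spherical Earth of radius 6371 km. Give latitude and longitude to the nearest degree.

Convert each endpoint to a unit vector on the sphere (x = cos φ cos λ, y = cos φ sin λ, z = sin φ).
The central angle between the endpoints is δ = arccos(p₁·p₂) ≈ 2.436 rad (139.6°). The total great-circle distance is δ·R ≈ 2.436 × 6371 ≈ 15517 km, so the target fraction is f = 6000/15517 ≈ 0.387.
Interpolate at f ≈ 0.387 with slerp weights a = sin((1−f)δ)/sin δ ≈ 1.537, b = sin(fδ)/sin δ ≈ 1.246.
p = a·p₁ + b·p₂ ≈ (0.618, 0.589, -0.521); φ = arcsin(p_z) ≈ -31.41°, λ = atan2(p_y, p_x) ≈ 43.63°.

≈ lat -31°, lon 44°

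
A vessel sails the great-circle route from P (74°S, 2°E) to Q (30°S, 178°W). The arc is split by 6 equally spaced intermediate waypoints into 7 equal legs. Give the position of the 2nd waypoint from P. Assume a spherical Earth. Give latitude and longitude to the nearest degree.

From cos δ = sin φ₁ sin φ₂ + cos φ₁ cos φ₂ cos Δλ, the central angle is δ ≈ 1.326 rad (76.0°).
Interpolate at f = 2/7 with slerp weights a = sin((1−f)δ)/sin δ ≈ 0.837, b = sin(fδ)/sin δ ≈ 0.381.
p = a·p₁ + b·p₂ ≈ (-0.100, -0.003, -0.995); φ = arcsin(p_z) ≈ -84.29°, λ = atan2(p_y, p_x) ≈ -178.00°.

≈ (84°S, 178°W)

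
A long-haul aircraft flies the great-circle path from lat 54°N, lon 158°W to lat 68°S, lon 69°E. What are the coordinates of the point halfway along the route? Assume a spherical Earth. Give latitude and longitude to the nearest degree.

≈ lat 15°S, lon 162°E

Write both endpoints as unit vectors p₁, p₂ with components (cos φ cos λ, cos φ sin λ, sin φ).
The central angle between the endpoints is δ = arccos(p₁·p₂) ≈ 2.691 rad (154.2°).
Interpolate at f = 1/2 with slerp weights a = sin((1−f)δ)/sin δ ≈ 2.239, b = sin(fδ)/sin δ ≈ 2.239.
p = a·p₁ + b·p₂ ≈ (-0.920, 0.290, -0.265); φ = arcsin(p_z) ≈ -15.34°, λ = atan2(p_y, p_x) ≈ 162.50°.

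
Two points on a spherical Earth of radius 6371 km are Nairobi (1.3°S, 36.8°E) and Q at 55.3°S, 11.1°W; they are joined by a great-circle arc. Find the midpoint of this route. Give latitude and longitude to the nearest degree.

Write both endpoints as unit vectors p₁, p₂ with components (cos φ cos λ, cos φ sin λ, sin φ).
The central angle between the endpoints is δ = arccos(p₁·p₂) ≈ 1.159 rad (66.4°).
Interpolate at f = 1/2 with slerp weights a = sin((1−f)δ)/sin δ ≈ 0.598, b = sin(fδ)/sin δ ≈ 0.598.
p = a·p₁ + b·p₂ ≈ (0.812, 0.292, -0.505); φ = arcsin(p_z) ≈ -30.32°, λ = atan2(p_y, p_x) ≈ 19.80°.

≈ 30°S, 20°E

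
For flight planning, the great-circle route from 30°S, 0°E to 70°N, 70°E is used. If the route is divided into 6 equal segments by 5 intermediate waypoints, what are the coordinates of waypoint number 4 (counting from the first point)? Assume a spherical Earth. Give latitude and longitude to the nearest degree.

≈ 40°N, 26°E

Convert each endpoint to a unit vector on the sphere (x = cos φ cos λ, y = cos φ sin λ, z = sin φ).
The central angle between the endpoints is δ = arccos(p₁·p₂) ≈ 1.948 rad (111.6°).
Interpolate at f = 4/6 with slerp weights a = sin((1−f)δ)/sin δ ≈ 0.651, b = sin(fδ)/sin δ ≈ 1.036.
p = a·p₁ + b·p₂ ≈ (0.685, 0.333, 0.648); φ = arcsin(p_z) ≈ 40.42°, λ = atan2(p_y, p_x) ≈ 25.94°.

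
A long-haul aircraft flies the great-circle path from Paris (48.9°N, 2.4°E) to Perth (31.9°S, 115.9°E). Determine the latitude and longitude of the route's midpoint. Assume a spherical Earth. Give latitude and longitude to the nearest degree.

≈ 15°N, 70°E

Convert each endpoint to a unit vector on the sphere (x = cos φ cos λ, y = cos φ sin λ, z = sin φ).
The central angle between the endpoints is δ = arccos(p₁·p₂) ≈ 2.240 rad (128.4°).
Interpolate at f = 1/2 with slerp weights a = sin((1−f)δ)/sin δ ≈ 1.148, b = sin(fδ)/sin δ ≈ 1.148.
p = a·p₁ + b·p₂ ≈ (0.328, 0.908, 0.258); φ = arcsin(p_z) ≈ 14.98°, λ = atan2(p_y, p_x) ≈ 70.13°.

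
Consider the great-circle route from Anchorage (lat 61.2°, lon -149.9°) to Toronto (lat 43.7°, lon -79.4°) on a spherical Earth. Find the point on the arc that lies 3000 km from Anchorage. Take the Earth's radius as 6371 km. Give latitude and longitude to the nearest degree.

≈ lat 55°, lon -99°

From cos δ = sin φ₁ sin φ₂ + cos φ₁ cos φ₂ cos Δλ, the central angle is δ ≈ 0.765 rad (43.8°). The total great-circle distance is δ·R ≈ 0.765 × 6371 ≈ 4871 km, so the target fraction is f = 3000/4871 ≈ 0.616.
Interpolate at f ≈ 0.616 with slerp weights a = sin((1−f)δ)/sin δ ≈ 0.418, b = sin(fδ)/sin δ ≈ 0.655.
p = a·p₁ + b·p₂ ≈ (-0.087, -0.567, 0.819); φ = arcsin(p_z) ≈ 55.01°, λ = atan2(p_y, p_x) ≈ -98.74°.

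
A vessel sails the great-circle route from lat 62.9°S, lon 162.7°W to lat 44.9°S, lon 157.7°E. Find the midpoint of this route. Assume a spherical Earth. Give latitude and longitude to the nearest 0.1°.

≈ lat 55.5°S, lon 173.0°E

Convert each endpoint to a unit vector on the sphere (x = cos φ cos λ, y = cos φ sin λ, z = sin φ).
The central angle between the endpoints is δ = arccos(p₁·p₂) ≈ 0.501 rad (28.7°).
Interpolate at f = 1/2 with slerp weights a = sin((1−f)δ)/sin δ ≈ 0.516, b = sin(fδ)/sin δ ≈ 0.516.
p = a·p₁ + b·p₂ ≈ (-0.563, 0.069, -0.824); φ = arcsin(p_z) ≈ -55.46°, λ = atan2(p_y, p_x) ≈ 173.03°.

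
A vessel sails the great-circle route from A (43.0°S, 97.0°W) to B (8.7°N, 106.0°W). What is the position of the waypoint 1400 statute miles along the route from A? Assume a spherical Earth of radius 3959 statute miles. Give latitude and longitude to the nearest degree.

≈ (23°S, 101°W)

From cos δ = sin φ₁ sin φ₂ + cos φ₁ cos φ₂ cos Δλ, the central angle is δ ≈ 0.914 rad (52.3°). The total great-circle distance is δ·R ≈ 0.914 × 3959 ≈ 3617 mi, so the target fraction is f = 1400/3617 ≈ 0.387.
Interpolate at f ≈ 0.387 with slerp weights a = sin((1−f)δ)/sin δ ≈ 0.671, b = sin(fδ)/sin δ ≈ 0.437.
p = a·p₁ + b·p₂ ≈ (-0.179, -0.903, -0.391); φ = arcsin(p_z) ≈ -23.04°, λ = atan2(p_y, p_x) ≈ -101.22°.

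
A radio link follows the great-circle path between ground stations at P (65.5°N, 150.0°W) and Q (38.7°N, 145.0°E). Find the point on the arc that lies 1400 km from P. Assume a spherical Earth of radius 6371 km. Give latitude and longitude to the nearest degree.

≈ (62°N, 178°W)

Convert each endpoint to a unit vector on the sphere (x = cos φ cos λ, y = cos φ sin λ, z = sin φ).
The central angle between the endpoints is δ = arccos(p₁·p₂) ≈ 0.787 rad (45.1°). The total great-circle distance is δ·R ≈ 0.787 × 6371 ≈ 5016 km, so the target fraction is f = 1400/5016 ≈ 0.279.
Interpolate at f ≈ 0.279 with slerp weights a = sin((1−f)δ)/sin δ ≈ 0.759, b = sin(fδ)/sin δ ≈ 0.308.
p = a·p₁ + b·p₂ ≈ (-0.469, -0.020, 0.883); φ = arcsin(p_z) ≈ 61.99°, λ = atan2(p_y, p_x) ≈ -177.61°.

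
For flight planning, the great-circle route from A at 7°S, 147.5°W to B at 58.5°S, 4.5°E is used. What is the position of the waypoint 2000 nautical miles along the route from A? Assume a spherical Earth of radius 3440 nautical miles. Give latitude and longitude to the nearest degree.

≈ 39°S, 137°W

From cos δ = sin φ₁ sin φ₂ + cos φ₁ cos φ₂ cos Δλ, the central angle is δ ≈ 1.933 rad (110.7°). The total great-circle distance is δ·R ≈ 1.933 × 3440 ≈ 6648 nmi, so the target fraction is f = 2000/6648 ≈ 0.301.
Interpolate at f ≈ 0.301 with slerp weights a = sin((1−f)δ)/sin δ ≈ 1.044, b = sin(fδ)/sin δ ≈ 0.587.
p = a·p₁ + b·p₂ ≈ (-0.568, -0.532, -0.628); φ = arcsin(p_z) ≈ -38.89°, λ = atan2(p_y, p_x) ≈ -136.83°.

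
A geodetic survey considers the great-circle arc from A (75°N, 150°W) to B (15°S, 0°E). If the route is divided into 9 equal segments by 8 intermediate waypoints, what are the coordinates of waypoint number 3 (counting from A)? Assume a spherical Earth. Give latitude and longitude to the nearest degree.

Convert each endpoint to a unit vector on the sphere (x = cos φ cos λ, y = cos φ sin λ, z = sin φ).
The central angle between the endpoints is δ = arccos(p₁·p₂) ≈ 2.056 rad (117.8°).
Interpolate at f = 3/9 with slerp weights a = sin((1−f)δ)/sin δ ≈ 1.108, b = sin(fδ)/sin δ ≈ 0.716.
p = a·p₁ + b·p₂ ≈ (0.443, -0.143, 0.885); φ = arcsin(p_z) ≈ 62.26°, λ = atan2(p_y, p_x) ≈ -17.94°.

≈ (62°N, 18°W)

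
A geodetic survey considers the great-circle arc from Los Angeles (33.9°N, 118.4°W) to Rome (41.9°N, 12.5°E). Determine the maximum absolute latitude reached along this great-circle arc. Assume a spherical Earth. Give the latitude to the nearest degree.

≈ 62°N

The great circle lies in the plane with unit normal n̂ = (p₁ × p₂)/|p₁ × p₂|.
Here n̂_z ≈ +0.467; the vertex latitude is φ_max = arccos|n̂_z| ≈ 62.1°.
Check via Clairaut: cos φ_max = |cos φ₁| · sin C = cos(33.9°)·sin(34.3°) ≈ 0.467, again giving ≈ 62.1°.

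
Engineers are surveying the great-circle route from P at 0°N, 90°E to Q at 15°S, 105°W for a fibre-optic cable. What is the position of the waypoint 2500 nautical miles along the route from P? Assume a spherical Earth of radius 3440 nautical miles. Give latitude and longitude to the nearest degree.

Write both endpoints as unit vectors p₁, p₂ with components (cos φ cos λ, cos φ sin λ, sin φ).
The central angle between the endpoints is δ = arccos(p₁·p₂) ≈ 2.773 rad (158.9°). The total great-circle distance is δ·R ≈ 2.773 × 3440 ≈ 9541 nmi, so the target fraction is f = 2500/9541 ≈ 0.262.
Interpolate at f ≈ 0.262 with slerp weights a = sin((1−f)δ)/sin δ ≈ 2.470, b = sin(fδ)/sin δ ≈ 1.846.
p = a·p₁ + b·p₂ ≈ (-0.462, 0.747, -0.478); φ = arcsin(p_z) ≈ -28.55°, λ = atan2(p_y, p_x) ≈ 121.70°.

≈ 29°S, 122°E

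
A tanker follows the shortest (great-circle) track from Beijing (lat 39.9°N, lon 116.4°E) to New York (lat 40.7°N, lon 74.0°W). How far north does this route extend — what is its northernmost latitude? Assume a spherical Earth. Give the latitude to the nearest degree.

≈ 84°N

The great circle lies in the plane with unit normal n̂ = (p₁ × p₂)/|p₁ × p₂|.
Here n̂_z ≈ +0.106; the vertex latitude is φ_max = arccos|n̂_z| ≈ 83.9°.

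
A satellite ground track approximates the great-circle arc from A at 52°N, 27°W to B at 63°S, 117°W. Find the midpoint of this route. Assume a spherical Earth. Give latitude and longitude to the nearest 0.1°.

≈ 7.7°S, 63.4°W

Convert each endpoint to a unit vector on the sphere (x = cos φ cos λ, y = cos φ sin λ, z = sin φ).
The central angle between the endpoints is δ = arccos(p₁·p₂) ≈ 2.349 rad (134.6°).
Interpolate at f = 1/2 with slerp weights a = sin((1−f)δ)/sin δ ≈ 1.296, b = sin(fδ)/sin δ ≈ 1.296.
p = a·p₁ + b·p₂ ≈ (0.444, -0.886, -0.133); φ = arcsin(p_z) ≈ -7.67°, λ = atan2(p_y, p_x) ≈ -63.41°.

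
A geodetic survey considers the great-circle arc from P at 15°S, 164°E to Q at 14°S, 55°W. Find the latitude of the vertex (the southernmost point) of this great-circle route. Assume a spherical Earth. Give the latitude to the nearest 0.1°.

The great circle lies in the plane with unit normal n̂ = (p₁ × p₂)/|p₁ × p₂|.
Here n̂_z ≈ +0.790; the vertex latitude is φ_max = arccos|n̂_z| ≈ 37.8°.

≈ 37.8°S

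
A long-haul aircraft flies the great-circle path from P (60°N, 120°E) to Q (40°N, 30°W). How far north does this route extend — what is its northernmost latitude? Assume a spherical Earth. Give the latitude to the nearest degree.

The great circle lies in the plane with unit normal n̂ = (p₁ × p₂)/|p₁ × p₂|.
Here n̂_z ≈ -0.197; the vertex latitude is φ_max = arccos|n̂_z| ≈ 78.7°.
Check via Clairaut: cos φ_max = |cos φ₁| · sin C = cos(60.0°)·sin(23.1°) ≈ 0.197, again giving ≈ 78.7°.

≈ 79°N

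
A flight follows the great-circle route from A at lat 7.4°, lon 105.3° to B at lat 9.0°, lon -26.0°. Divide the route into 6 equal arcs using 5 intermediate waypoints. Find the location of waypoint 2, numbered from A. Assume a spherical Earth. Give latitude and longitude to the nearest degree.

≈ lat 18°, lon 62°

Convert each endpoint to a unit vector on the sphere (x = cos φ cos λ, y = cos φ sin λ, z = sin φ).
The central angle between the endpoints is δ = arccos(p₁·p₂) ≈ 2.248 rad (128.8°).
Interpolate at f = 2/6 with slerp weights a = sin((1−f)δ)/sin δ ≈ 1.279, b = sin(fδ)/sin δ ≈ 0.874.
p = a·p₁ + b·p₂ ≈ (0.441, 0.846, 0.301); φ = arcsin(p_z) ≈ 17.54°, λ = atan2(p_y, p_x) ≈ 62.47°.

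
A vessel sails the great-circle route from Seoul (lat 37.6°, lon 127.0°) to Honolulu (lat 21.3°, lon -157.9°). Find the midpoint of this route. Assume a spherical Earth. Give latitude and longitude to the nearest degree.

Convert each endpoint to a unit vector on the sphere (x = cos φ cos λ, y = cos φ sin λ, z = sin φ).
The central angle between the endpoints is δ = arccos(p₁·p₂) ≈ 1.147 rad (65.7°).
Interpolate at f = 1/2 with slerp weights a = sin((1−f)δ)/sin δ ≈ 0.595, b = sin(fδ)/sin δ ≈ 0.595.
p = a·p₁ + b·p₂ ≈ (-0.798, 0.168, 0.579); φ = arcsin(p_z) ≈ 35.41°, λ = atan2(p_y, p_x) ≈ 168.11°.

≈ lat 35°, lon 168°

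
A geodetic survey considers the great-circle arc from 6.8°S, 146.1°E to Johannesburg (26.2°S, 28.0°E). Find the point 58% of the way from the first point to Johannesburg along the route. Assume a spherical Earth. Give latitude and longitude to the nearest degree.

≈ 31°S, 82°E

The haversine formula gives a central angle δ ≈ 1.947 rad (111.6°) between the endpoints.
Interpolate at f = 0.58 with slerp weights a = sin((1−f)δ)/sin δ ≈ 0.784, b = sin(fδ)/sin δ ≈ 0.972.
p = a·p₁ + b·p₂ ≈ (0.124, 0.844, -0.522); φ = arcsin(p_z) ≈ -31.47°, λ = atan2(p_y, p_x) ≈ 81.67°.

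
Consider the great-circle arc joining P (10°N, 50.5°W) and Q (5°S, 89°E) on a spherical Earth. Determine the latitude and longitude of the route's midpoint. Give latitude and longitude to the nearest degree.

≈ (7°N, 20°E)

Write both endpoints as unit vectors p₁, p₂ with components (cos φ cos λ, cos φ sin λ, sin φ).
The central angle between the endpoints is δ = arccos(p₁·p₂) ≈ 2.436 rad (139.6°).
Interpolate at f = 1/2 with slerp weights a = sin((1−f)δ)/sin δ ≈ 1.447, b = sin(fδ)/sin δ ≈ 1.447.
p = a·p₁ + b·p₂ ≈ (0.931, 0.342, 0.125); φ = arcsin(p_z) ≈ 7.19°, λ = atan2(p_y, p_x) ≈ 20.14°.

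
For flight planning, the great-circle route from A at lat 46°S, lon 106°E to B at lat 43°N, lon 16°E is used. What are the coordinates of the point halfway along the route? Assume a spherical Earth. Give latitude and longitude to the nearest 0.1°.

≈ lat 2.1°S, lon 59.5°E

Convert each endpoint to a unit vector on the sphere (x = cos φ cos λ, y = cos φ sin λ, z = sin φ).
The central angle between the endpoints is δ = arccos(p₁·p₂) ≈ 2.084 rad (119.4°).
Interpolate at f = 1/2 with slerp weights a = sin((1−f)δ)/sin δ ≈ 0.991, b = sin(fδ)/sin δ ≈ 0.991.
p = a·p₁ + b·p₂ ≈ (0.507, 0.861, -0.037); φ = arcsin(p_z) ≈ -2.12°, λ = atan2(p_y, p_x) ≈ 59.53°.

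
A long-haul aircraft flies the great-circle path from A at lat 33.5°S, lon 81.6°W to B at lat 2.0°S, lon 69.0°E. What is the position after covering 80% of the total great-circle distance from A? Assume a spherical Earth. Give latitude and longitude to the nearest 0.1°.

≈ lat 23.6°S, lon 52.3°E

Write both endpoints as unit vectors p₁, p₂ with components (cos φ cos λ, cos φ sin λ, sin φ).
The central angle between the endpoints is δ = arccos(p₁·p₂) ≈ 2.356 rad (135.0°).
Interpolate at f = 0.80 with slerp weights a = sin((1−f)δ)/sin δ ≈ 0.642, b = sin(fδ)/sin δ ≈ 1.345.
p = a·p₁ + b·p₂ ≈ (0.560, 0.725, -0.401); φ = arcsin(p_z) ≈ -23.64°, λ = atan2(p_y, p_x) ≈ 52.34°.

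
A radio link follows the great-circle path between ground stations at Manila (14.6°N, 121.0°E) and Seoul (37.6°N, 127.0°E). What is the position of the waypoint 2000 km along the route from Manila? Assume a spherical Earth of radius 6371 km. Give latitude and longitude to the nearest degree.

Write both endpoints as unit vectors p₁, p₂ with components (cos φ cos λ, cos φ sin λ, sin φ).
The central angle between the endpoints is δ = arccos(p₁·p₂) ≈ 0.412 rad (23.6°). The total great-circle distance is δ·R ≈ 0.412 × 6371 ≈ 2625 km, so the target fraction is f = 2000/2625 ≈ 0.762.
Interpolate at f ≈ 0.762 with slerp weights a = sin((1−f)δ)/sin δ ≈ 0.245, b = sin(fδ)/sin δ ≈ 0.771.
p = a·p₁ + b·p₂ ≈ (-0.490, 0.691, 0.532); φ = arcsin(p_z) ≈ 32.15°, λ = atan2(p_y, p_x) ≈ 125.33°.

≈ (32°N, 125°E)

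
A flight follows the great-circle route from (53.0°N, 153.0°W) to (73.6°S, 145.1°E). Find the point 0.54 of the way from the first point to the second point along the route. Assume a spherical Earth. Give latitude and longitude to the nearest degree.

Convert each endpoint to a unit vector on the sphere (x = cos φ cos λ, y = cos φ sin λ, z = sin φ).
The central angle between the endpoints is δ = arccos(p₁·p₂) ≈ 2.327 rad (133.3°).
Interpolate at f = 0.54 with slerp weights a = sin((1−f)δ)/sin δ ≈ 1.206, b = sin(fδ)/sin δ ≈ 1.307.
p = a·p₁ + b·p₂ ≈ (-0.949, -0.118, -0.291); φ = arcsin(p_z) ≈ -16.91°, λ = atan2(p_y, p_x) ≈ -172.90°.

≈ (17°S, 173°W)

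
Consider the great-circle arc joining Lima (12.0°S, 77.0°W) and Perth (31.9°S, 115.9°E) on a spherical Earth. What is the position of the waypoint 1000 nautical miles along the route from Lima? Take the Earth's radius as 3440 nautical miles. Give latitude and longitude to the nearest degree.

The haversine formula gives a central angle δ ≈ 2.346 rad (134.4°) between the endpoints. The total great-circle distance is δ·R ≈ 2.346 × 3440 ≈ 8069 nmi, so the target fraction is f = 1000/8069 ≈ 0.124.
Interpolate at f ≈ 0.124 with slerp weights a = sin((1−f)δ)/sin δ ≈ 1.239, b = sin(fδ)/sin δ ≈ 0.401.
p = a·p₁ + b·p₂ ≈ (0.124, -0.874, -0.470); φ = arcsin(p_z) ≈ -28.00°, λ = atan2(p_y, p_x) ≈ -81.94°.

≈ (28°S, 82°W)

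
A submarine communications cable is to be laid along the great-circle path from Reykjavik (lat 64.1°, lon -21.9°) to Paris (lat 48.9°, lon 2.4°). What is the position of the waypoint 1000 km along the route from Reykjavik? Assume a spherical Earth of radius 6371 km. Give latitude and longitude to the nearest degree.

≈ lat 58°, lon -8°

Write both endpoints as unit vectors p₁, p₂ with components (cos φ cos λ, cos φ sin λ, sin φ).
The central angle between the endpoints is δ = arccos(p₁·p₂) ≈ 0.349 rad (20.0°). The total great-circle distance is δ·R ≈ 0.349 × 6371 ≈ 2226 km, so the target fraction is f = 1000/2226 ≈ 0.449.
Interpolate at f ≈ 0.449 with slerp weights a = sin((1−f)δ)/sin δ ≈ 0.559, b = sin(fδ)/sin δ ≈ 0.457.
p = a·p₁ + b·p₂ ≈ (0.526, -0.078, 0.847); φ = arcsin(p_z) ≈ 57.85°, λ = atan2(p_y, p_x) ≈ -8.48°.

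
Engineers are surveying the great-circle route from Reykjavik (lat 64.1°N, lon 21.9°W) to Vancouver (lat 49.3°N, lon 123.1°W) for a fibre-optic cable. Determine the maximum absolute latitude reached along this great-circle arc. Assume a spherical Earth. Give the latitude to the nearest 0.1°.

≈ 69.0°N

The great circle lies in the plane with unit normal n̂ = (p₁ × p₂)/|p₁ × p₂|.
Here n̂_z ≈ -0.359; the vertex latitude is φ_max = arccos|n̂_z| ≈ 69.0°.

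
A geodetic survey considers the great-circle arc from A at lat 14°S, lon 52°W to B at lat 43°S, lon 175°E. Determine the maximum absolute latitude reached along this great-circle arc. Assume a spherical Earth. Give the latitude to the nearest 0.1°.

The great circle lies in the plane with unit normal n̂ = (p₁ × p₂)/|p₁ × p₂|.
Here n̂_z ≈ -0.548; the vertex latitude is φ_max = arccos|n̂_z| ≈ 56.8°.

≈ 56.8°S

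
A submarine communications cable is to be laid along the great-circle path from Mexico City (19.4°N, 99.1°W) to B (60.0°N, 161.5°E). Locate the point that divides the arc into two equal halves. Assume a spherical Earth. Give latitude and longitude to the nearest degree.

≈ (50°N, 129°W)

Convert each endpoint to a unit vector on the sphere (x = cos φ cos λ, y = cos φ sin λ, z = sin φ).
The central angle between the endpoints is δ = arccos(p₁·p₂) ≈ 1.359 rad (77.8°).
Interpolate at f = 1/2 with slerp weights a = sin((1−f)δ)/sin δ ≈ 0.643, b = sin(fδ)/sin δ ≈ 0.643.
p = a·p₁ + b·p₂ ≈ (-0.401, -0.497, 0.770); φ = arcsin(p_z) ≈ 50.36°, λ = atan2(p_y, p_x) ≈ -128.89°.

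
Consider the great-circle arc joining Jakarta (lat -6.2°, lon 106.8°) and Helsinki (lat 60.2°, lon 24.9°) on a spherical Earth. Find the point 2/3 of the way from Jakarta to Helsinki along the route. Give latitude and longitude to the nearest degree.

Convert each endpoint to a unit vector on the sphere (x = cos φ cos λ, y = cos φ sin λ, z = sin φ).
The central angle between the endpoints is δ = arccos(p₁·p₂) ≈ 1.595 rad (91.4°).
Interpolate at f = 2/3 with slerp weights a = sin((1−f)δ)/sin δ ≈ 0.507, b = sin(fδ)/sin δ ≈ 0.874.
p = a·p₁ + b·p₂ ≈ (0.248, 0.666, 0.704); φ = arcsin(p_z) ≈ 44.74°, λ = atan2(p_y, p_x) ≈ 69.54°.

≈ lat 45°, lon 70°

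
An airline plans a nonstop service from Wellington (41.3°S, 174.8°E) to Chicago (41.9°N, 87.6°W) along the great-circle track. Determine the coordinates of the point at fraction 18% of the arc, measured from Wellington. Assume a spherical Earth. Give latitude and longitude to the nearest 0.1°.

Write both endpoints as unit vectors p₁, p₂ with components (cos φ cos λ, cos φ sin λ, sin φ).
The central angle between the endpoints is δ = arccos(p₁·p₂) ≈ 2.111 rad (121.0°).
Interpolate at f = 0.18 with slerp weights a = sin((1−f)δ)/sin δ ≈ 1.151, b = sin(fδ)/sin δ ≈ 0.433.
p = a·p₁ + b·p₂ ≈ (-0.848, -0.243, -0.471); φ = arcsin(p_z) ≈ -28.09°, λ = atan2(p_y, p_x) ≈ -163.98°.

≈ (28.1°S, 164.0°W)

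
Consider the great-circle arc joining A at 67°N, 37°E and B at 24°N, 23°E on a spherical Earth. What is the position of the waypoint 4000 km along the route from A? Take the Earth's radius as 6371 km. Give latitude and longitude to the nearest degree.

Convert each endpoint to a unit vector on the sphere (x = cos φ cos λ, y = cos φ sin λ, z = sin φ).
The central angle between the endpoints is δ = arccos(p₁·p₂) ≈ 0.766 rad (43.9°). The total great-circle distance is δ·R ≈ 0.766 × 6371 ≈ 4880 km, so the target fraction is f = 4000/4880 ≈ 0.820.
Interpolate at f ≈ 0.820 with slerp weights a = sin((1−f)δ)/sin δ ≈ 0.199, b = sin(fδ)/sin δ ≈ 0.847.
p = a·p₁ + b·p₂ ≈ (0.775, 0.349, 0.527); φ = arcsin(p_z) ≈ 31.83°, λ = atan2(p_y, p_x) ≈ 24.27°.

≈ 32°N, 24°E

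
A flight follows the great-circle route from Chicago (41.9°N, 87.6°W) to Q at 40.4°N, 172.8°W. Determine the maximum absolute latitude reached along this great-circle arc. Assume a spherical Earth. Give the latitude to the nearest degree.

≈ 50°N

The great circle lies in the plane with unit normal n̂ = (p₁ × p₂)/|p₁ × p₂|.
Here n̂_z ≈ -0.644; the vertex latitude is φ_max = arccos|n̂_z| ≈ 49.9°.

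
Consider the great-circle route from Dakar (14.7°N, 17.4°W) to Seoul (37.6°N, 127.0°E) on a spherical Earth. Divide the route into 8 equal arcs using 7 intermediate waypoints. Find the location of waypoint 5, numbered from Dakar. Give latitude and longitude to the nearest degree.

≈ (60°N, 65°E)

Convert each endpoint to a unit vector on the sphere (x = cos φ cos λ, y = cos φ sin λ, z = sin φ).
The central angle between the endpoints is δ = arccos(p₁·p₂) ≈ 2.058 rad (117.9°).
Interpolate at f = 5/8 with slerp weights a = sin((1−f)δ)/sin δ ≈ 0.789, b = sin(fδ)/sin δ ≈ 1.086.
p = a·p₁ + b·p₂ ≈ (0.211, 0.459, 0.863); φ = arcsin(p_z) ≈ 59.67°, λ = atan2(p_y, p_x) ≈ 65.35°.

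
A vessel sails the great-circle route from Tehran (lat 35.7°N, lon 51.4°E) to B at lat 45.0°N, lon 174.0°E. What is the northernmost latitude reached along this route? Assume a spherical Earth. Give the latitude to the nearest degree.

The great circle lies in the plane with unit normal n̂ = (p₁ × p₂)/|p₁ × p₂|.
Here n̂_z ≈ +0.486; the vertex latitude is φ_max = arccos|n̂_z| ≈ 60.9°.

≈ 61°N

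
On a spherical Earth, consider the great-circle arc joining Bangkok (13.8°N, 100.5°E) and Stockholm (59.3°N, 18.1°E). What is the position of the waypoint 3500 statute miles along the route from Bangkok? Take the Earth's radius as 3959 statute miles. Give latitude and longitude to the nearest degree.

The haversine formula gives a central angle δ ≈ 1.297 rad (74.3°) between the endpoints. The total great-circle distance is δ·R ≈ 1.297 × 3959 ≈ 5134 mi, so the target fraction is f = 3500/5134 ≈ 0.682.
Interpolate at f ≈ 0.682 with slerp weights a = sin((1−f)δ)/sin δ ≈ 0.417, b = sin(fδ)/sin δ ≈ 0.803.
p = a·p₁ + b·p₂ ≈ (0.316, 0.525, 0.790); φ = arcsin(p_z) ≈ 52.19°, λ = atan2(p_y, p_x) ≈ 58.96°.

≈ (52°N, 59°E)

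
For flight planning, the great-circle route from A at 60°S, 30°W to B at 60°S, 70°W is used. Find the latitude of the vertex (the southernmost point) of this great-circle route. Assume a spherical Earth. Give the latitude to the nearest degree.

≈ 62°S

The great circle lies in the plane with unit normal n̂ = (p₁ × p₂)/|p₁ × p₂|.
Here n̂_z ≈ -0.477; the vertex latitude is φ_max = arccos|n̂_z| ≈ 61.5°.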